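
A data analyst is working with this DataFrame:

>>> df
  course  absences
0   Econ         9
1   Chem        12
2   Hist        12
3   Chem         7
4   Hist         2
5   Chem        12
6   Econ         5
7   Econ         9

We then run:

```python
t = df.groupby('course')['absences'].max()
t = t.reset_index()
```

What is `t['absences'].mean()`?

11.0

group by course, max of absences:
course
Chem    12
Econ     9
Hist    12
Name: absences, dtype: int64
reset_index():
  course  absences
0   Chem        12
1   Econ         9
2   Hist        12
Reading off the mean of column 'absences', we get 11.0.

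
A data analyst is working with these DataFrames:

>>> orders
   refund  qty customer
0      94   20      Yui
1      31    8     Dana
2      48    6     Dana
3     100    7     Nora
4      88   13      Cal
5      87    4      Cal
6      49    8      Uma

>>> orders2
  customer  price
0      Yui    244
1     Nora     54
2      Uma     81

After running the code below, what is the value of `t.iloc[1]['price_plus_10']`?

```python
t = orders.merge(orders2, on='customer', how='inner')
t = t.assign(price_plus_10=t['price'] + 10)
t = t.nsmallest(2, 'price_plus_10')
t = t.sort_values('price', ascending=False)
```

64

merge on 'customer' (how='inner') → 3 rows:
   refund  qty customer  price
0      94   20      Yui    244
1     100    7     Nora     54
2      49    8      Uma     81
add column price_plus_10 = t['price'] + 10:
   refund  qty customer  price  price_plus_10
0      94   20      Yui    244            254
1     100    7     Nora     54             64
2      49    8      Uma     81             91
take 2 rows with smallest price_plus_10:
   refund  qty customer  price  price_plus_10
1     100    7     Nora     54             64
2      49    8      Uma     81             91
sort by price descending:
   refund  qty customer  price  price_plus_10
2      49    8      Uma     81             91
1     100    7     Nora     54             64
Hence 64.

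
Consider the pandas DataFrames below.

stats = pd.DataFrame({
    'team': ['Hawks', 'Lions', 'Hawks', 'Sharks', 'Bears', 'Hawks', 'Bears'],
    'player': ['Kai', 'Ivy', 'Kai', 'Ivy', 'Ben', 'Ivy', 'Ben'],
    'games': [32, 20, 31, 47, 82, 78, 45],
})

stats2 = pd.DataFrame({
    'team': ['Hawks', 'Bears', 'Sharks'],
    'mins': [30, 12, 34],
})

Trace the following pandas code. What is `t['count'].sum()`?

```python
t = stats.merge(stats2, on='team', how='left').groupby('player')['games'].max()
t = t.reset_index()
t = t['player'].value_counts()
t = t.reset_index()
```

3

merge on 'team' (how='left') → 7 rows:
     team player  games  mins
0   Hawks    Kai     32  30.0
1   Lions    Ivy     20   NaN
2   Hawks    Kai     31  30.0
3  Sharks    Ivy     47  34.0
4   Bears    Ben     82  12.0
5   Hawks    Ivy     78  30.0
6   Bears    Ben     45  12.0
group by player, max of games:
player
Ben    82
Ivy    78
Kai    32
Name: games, dtype: int64
reset_index():
  player  games
0    Ben     82
1    Ivy     78
2    Kai     32
value_counts of player:
player
Ben    1
Ivy    1
Kai    1
Name: count, dtype: int64
reset_index():
  player  count
0    Ben      1
1    Ivy      1
2    Kai      1
Reading off the sum of column 'count', we get 3.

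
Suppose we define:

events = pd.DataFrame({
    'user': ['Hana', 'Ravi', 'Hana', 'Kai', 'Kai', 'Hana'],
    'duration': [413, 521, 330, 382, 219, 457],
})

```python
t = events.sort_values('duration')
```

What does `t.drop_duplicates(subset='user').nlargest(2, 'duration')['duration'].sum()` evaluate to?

sort by duration:
   user  duration
4   Kai       219
2  Hana       330
3   Kai       382
0  Hana       413
5  Hana       457
1  Ravi       521
drop duplicate user (keep=first):
   user  duration
4   Kai       219
2  Hana       330
1  Ravi       521
take 2 rows with largest duration:
   user  duration
1  Ravi       521
2  Hana       330

851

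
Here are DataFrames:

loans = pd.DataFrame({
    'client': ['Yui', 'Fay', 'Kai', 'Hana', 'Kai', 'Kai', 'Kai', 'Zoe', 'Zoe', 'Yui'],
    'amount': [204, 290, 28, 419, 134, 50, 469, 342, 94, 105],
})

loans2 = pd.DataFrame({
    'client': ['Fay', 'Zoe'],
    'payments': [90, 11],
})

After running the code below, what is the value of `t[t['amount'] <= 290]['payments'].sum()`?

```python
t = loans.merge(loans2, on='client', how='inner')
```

merge on 'client' (how='inner') → 3 rows:
  client  amount  payments
0    Fay     290        90
1    Zoe     342        11
2    Zoe      94        11
filter rows where amount <= 290:
  client  amount  payments
0    Fay     290        90
2    Zoe      94        11

101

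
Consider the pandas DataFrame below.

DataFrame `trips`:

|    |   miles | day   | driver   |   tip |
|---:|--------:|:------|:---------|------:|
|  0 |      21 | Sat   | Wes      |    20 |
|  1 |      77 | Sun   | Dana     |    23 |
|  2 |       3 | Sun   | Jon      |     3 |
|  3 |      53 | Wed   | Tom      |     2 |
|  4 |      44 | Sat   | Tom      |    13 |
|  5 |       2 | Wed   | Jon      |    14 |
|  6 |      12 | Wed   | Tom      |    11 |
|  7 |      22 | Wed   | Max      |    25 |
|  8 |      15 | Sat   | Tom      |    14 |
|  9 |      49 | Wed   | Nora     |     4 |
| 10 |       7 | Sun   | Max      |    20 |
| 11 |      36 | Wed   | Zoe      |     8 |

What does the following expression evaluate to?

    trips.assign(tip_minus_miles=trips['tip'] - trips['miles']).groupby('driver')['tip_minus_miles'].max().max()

13

add column tip_minus_miles = trips['tip'] - trips['miles']:
    miles  day driver  tip  tip_minus_miles
0      21  Sat    Wes   20               -1
1      77  Sun   Dana   23              -54
2       3  Sun    Jon    3                0
3      53  Wed    Tom    2              -51
4      44  Sat    Tom   13              -31
5       2  Wed    Jon   14               12
6      12  Wed    Tom   11               -1
7      22  Wed    Max   25                3
8      15  Sat    Tom   14               -1
9      49  Wed   Nora    4              -45
10      7  Sun    Max   20               13
11     36  Wed    Zoe    8              -28
group by driver, max of tip_minus_miles:
driver
Dana   -54
Jon     12
Max     13
Nora   -45
Tom     -1
Wes     -1
Zoe    -28
Name: tip_minus_miles, dtype: int64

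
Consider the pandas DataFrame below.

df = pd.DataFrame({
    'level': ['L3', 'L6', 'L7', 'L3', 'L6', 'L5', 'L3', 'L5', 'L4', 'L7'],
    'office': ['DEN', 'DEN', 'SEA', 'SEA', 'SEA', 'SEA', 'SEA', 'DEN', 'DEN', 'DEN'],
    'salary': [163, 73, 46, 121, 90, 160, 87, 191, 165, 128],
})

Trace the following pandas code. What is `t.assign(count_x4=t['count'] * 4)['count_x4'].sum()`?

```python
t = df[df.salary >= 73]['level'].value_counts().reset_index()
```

filter rows where salary >= 73:
  level office  salary
0    L3    DEN     163
1    L6    DEN      73
3    L3    SEA     121
4    L6    SEA      90
5    L5    SEA     160
6    L3    SEA      87
7    L5    DEN     191
8    L4    DEN     165
9    L7    DEN     128
value_counts of level:
level
L3    3
L6    2
L5    2
L4    1
L7    1
Name: count, dtype: int64
reset_index():
  level  count
0    L3      3
1    L6      2
2    L5      2
3    L4      1
4    L7      1
add column count_x4 = t['count'] * 4:
  level  count  count_x4
0    L3      3        12
1    L6      2         8
2    L5      2         8
3    L4      1         4
4    L7      1         4
Then the sum of column 'count_x4': 36

36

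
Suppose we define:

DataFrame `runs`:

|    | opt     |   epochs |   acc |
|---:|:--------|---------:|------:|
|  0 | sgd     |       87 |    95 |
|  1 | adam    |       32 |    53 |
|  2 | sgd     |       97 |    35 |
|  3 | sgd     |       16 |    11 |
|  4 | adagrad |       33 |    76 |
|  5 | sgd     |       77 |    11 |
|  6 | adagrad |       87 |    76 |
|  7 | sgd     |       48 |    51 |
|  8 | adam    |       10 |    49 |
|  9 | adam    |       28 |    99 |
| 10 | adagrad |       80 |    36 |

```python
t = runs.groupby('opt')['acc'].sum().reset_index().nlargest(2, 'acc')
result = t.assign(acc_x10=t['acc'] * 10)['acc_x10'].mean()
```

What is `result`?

2020.0

group by opt, sum of acc:
opt
adagrad    188
adam       201
sgd        203
Name: acc, dtype: int64
reset_index():
       opt  acc
0  adagrad  188
1     adam  201
2      sgd  203
take 2 rows with largest acc:
    opt  acc
2   sgd  203
1  adam  201
add column acc_x10 = t['acc'] * 10:
    opt  acc  acc_x10
2   sgd  203     2030
1  adam  201     2010
Taking the mean of column 'acc_x10' gives 2020.0.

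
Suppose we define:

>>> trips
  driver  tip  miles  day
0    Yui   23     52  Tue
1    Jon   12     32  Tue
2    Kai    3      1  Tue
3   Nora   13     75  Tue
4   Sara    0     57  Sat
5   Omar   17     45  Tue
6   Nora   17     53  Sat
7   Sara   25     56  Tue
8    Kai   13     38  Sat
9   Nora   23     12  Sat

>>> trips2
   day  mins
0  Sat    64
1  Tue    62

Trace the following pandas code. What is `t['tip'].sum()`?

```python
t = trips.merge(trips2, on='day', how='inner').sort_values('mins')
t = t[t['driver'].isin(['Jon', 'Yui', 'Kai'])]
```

merge on 'day' (how='inner') → 10 rows:
  driver  tip  miles  day  mins
0    Yui   23     52  Tue    62
1    Jon   12     32  Tue    62
2    Kai    3      1  Tue    62
3   Nora   13     75  Tue    62
4   Sara    0     57  Sat    64
5   Omar   17     45  Tue    62
6   Nora   17     53  Sat    64
7   Sara   25     56  Tue    62
8    Kai   13     38  Sat    64
9   Nora   23     12  Sat    64
sort by mins:
  driver  tip  miles  day  mins
0    Yui   23     52  Tue    62
1    Jon   12     32  Tue    62
2    Kai    3      1  Tue    62
3   Nora   13     75  Tue    62
5   Omar   17     45  Tue    62
7   Sara   25     56  Tue    62
4   Sara    0     57  Sat    64
6   Nora   17     53  Sat    64
8    Kai   13     38  Sat    64
9   Nora   23     12  Sat    64
filter rows where driver in ['Jon', 'Yui', 'Kai']:
  driver  tip  miles  day  mins
0    Yui   23     52  Tue    62
1    Jon   12     32  Tue    62
2    Kai    3      1  Tue    62
8    Kai   13     38  Sat    64

51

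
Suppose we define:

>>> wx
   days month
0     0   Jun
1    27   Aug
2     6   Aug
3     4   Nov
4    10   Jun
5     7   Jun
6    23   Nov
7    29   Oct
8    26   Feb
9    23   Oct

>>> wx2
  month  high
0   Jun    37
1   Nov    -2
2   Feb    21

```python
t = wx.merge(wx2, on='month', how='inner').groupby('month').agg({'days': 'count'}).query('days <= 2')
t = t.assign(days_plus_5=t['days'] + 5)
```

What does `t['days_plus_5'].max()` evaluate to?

merge on 'month' (how='inner') → 6 rows:
   days month  high
0     0   Jun    37
1     4   Nov    -2
2    10   Jun    37
3     7   Jun    37
4    23   Nov    -2
5    26   Feb    21
group by month, count of days:
       days
month      
Feb       1
Jun       3
Nov       2
filter rows where days <= 2:
       days
month      
Feb       1
Nov       2
add column days_plus_5 = t['days'] + 5:
       days  days_plus_5
month                   
Feb       1            6
Nov       2            7

7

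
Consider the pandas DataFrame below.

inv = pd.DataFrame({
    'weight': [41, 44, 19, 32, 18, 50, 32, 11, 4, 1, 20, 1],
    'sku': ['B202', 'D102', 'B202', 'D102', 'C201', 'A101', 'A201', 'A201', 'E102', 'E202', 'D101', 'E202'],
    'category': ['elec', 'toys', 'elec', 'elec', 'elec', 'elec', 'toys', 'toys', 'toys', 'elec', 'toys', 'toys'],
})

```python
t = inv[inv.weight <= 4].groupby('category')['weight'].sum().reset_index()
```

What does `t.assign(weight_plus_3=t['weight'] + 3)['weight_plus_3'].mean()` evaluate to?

filter rows where weight <= 4:
    weight   sku category
8        4  E102     toys
9        1  E202     elec
11       1  E202     toys
group by category, sum of weight:
category
elec    1
toys    5
Name: weight, dtype: int64
reset_index():
  category  weight
0     elec       1
1     toys       5
add column weight_plus_3 = t['weight'] + 3:
  category  weight  weight_plus_3
0     elec       1              4
1     toys       5              8
Hence 6.0.

6.0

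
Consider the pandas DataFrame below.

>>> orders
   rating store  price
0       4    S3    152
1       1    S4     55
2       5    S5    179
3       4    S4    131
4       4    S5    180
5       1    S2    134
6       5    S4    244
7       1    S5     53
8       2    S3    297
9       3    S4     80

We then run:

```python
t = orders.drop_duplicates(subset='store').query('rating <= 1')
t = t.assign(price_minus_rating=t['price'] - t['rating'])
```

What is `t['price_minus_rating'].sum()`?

drop duplicate store (keep=first):
   rating store  price
0       4    S3    152
1       1    S4     55
2       5    S5    179
5       1    S2    134
filter rows where rating <= 1:
   rating store  price
1       1    S4     55
5       1    S2    134
add column price_minus_rating = t['price'] - t['rating']:
   rating store  price  price_minus_rating
1       1    S4     55                  54
5       1    S2    134                 133
Then the sum of column 'price_minus_rating': 187

187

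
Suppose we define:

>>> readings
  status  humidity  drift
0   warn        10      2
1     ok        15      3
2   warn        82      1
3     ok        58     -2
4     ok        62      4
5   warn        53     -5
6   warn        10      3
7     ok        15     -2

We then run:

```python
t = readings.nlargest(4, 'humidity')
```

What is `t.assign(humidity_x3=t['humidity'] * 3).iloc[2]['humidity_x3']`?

take 4 rows with largest humidity:
  status  humidity  drift
2   warn        82      1
4     ok        62      4
3     ok        58     -2
5   warn        53     -5
add column humidity_x3 = t['humidity'] * 3:
  status  humidity  drift  humidity_x3
2   warn        82      1          246
4     ok        62      4          186
3     ok        58     -2          174
5   warn        53     -5          159
Reading off the value at position 2, column 'humidity_x3', we get 174.

174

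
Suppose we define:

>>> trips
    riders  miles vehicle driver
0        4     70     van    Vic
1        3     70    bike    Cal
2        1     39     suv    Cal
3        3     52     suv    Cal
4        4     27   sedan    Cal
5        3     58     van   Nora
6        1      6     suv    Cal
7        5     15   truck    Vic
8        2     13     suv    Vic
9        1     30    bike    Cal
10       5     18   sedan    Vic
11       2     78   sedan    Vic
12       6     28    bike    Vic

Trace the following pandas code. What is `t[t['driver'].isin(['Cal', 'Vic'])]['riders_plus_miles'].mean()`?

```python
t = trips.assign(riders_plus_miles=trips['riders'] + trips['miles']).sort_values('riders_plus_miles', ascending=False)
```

add column riders_plus_miles = trips['riders'] + trips['miles']:
    riders  miles vehicle driver  riders_plus_miles
0        4     70     van    Vic                 74
1        3     70    bike    Cal                 73
2        1     39     suv    Cal                 40
3        3     52     suv    Cal                 55
4        4     27   sedan    Cal                 31
5        3     58     van   Nora                 61
6        1      6     suv    Cal                  7
7        5     15   truck    Vic                 20
8        2     13     suv    Vic                 15
9        1     30    bike    Cal                 31
10       5     18   sedan    Vic                 23
11       2     78   sedan    Vic                 80
12       6     28    bike    Vic                 34
sort by riders_plus_miles descending:
    riders  miles vehicle driver  riders_plus_miles
11       2     78   sedan    Vic                 80
0        4     70     van    Vic                 74
1        3     70    bike    Cal                 73
5        3     58     van   Nora                 61
3        3     52     suv    Cal                 55
2        1     39     suv    Cal                 40
12       6     28    bike    Vic                 34
4        4     27   sedan    Cal                 31
9        1     30    bike    Cal                 31
10       5     18   sedan    Vic                 23
7        5     15   truck    Vic                 20
8        2     13     suv    Vic                 15
6        1      6     suv    Cal                  7
filter rows where driver in ['Cal', 'Vic']:
    riders  miles vehicle driver  riders_plus_miles
11       2     78   sedan    Vic                 80
0        4     70     van    Vic                 74
1        3     70    bike    Cal                 73
3        3     52     suv    Cal                 55
2        1     39     suv    Cal                 40
12       6     28    bike    Vic                 34
4        4     27   sedan    Cal                 31
9        1     30    bike    Cal                 31
10       5     18   sedan    Vic                 23
7        5     15   truck    Vic                 20
8        2     13     suv    Vic                 15
6        1      6     suv    Cal                  7
Then the mean of column 'riders_plus_miles': 40.25

40.25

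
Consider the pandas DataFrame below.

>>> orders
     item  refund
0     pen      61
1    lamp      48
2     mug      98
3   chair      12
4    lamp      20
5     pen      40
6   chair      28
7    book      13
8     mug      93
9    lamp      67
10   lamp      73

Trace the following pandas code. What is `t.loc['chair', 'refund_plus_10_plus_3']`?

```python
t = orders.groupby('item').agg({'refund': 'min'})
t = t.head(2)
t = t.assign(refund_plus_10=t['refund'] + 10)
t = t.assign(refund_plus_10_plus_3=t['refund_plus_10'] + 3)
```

25

group by item, min of refund:
       refund
item         
book       13
chair      12
lamp       20
mug        93
pen        40
take first 2 rows:
       refund
item         
book       13
chair      12
add column refund_plus_10 = t['refund'] + 10:
       refund  refund_plus_10
item                         
book       13              23
chair      12              22
add column refund_plus_10_plus_3 = t['refund_plus_10'] + 3:
       refund  refund_plus_10  refund_plus_10_plus_3
item                                                
book       13              23                     26
chair      12              22                     25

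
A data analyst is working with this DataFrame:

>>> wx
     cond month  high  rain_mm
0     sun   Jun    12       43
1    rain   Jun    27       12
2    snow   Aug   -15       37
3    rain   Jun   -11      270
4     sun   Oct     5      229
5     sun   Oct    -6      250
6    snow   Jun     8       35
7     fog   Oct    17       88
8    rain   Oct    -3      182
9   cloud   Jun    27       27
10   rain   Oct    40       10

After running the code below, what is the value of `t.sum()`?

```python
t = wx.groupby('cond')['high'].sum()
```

group by cond, sum of high:
cond
cloud    27
fog      17
rain     53
snow     -7
sun      11
Name: high, dtype: int64

101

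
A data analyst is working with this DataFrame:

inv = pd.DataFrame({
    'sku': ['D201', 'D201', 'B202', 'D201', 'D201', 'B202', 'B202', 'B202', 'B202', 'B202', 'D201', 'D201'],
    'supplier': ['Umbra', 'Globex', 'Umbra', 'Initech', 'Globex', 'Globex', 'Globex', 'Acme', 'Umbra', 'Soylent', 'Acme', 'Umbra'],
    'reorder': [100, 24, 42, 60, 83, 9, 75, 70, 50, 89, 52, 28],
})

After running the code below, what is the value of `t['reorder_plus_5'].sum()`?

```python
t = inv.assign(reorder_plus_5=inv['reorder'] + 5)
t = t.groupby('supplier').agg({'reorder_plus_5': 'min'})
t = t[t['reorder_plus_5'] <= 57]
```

104

add column reorder_plus_5 = inv['reorder'] + 5:
     sku supplier  reorder  reorder_plus_5
0   D201    Umbra      100             105
1   D201   Globex       24              29
2   B202    Umbra       42              47
3   D201  Initech       60              65
4   D201   Globex       83              88
5   B202   Globex        9              14
6   B202   Globex       75              80
7   B202     Acme       70              75
8   B202    Umbra       50              55
9   B202  Soylent       89              94
10  D201     Acme       52              57
11  D201    Umbra       28              33
group by supplier, min of reorder_plus_5:
          reorder_plus_5
supplier                
Acme                  57
Globex                14
Initech               65
Soylent               94
Umbra                 33
filter rows where reorder_plus_5 <= 57:
          reorder_plus_5
supplier                
Acme                  57
Globex                14
Umbra                 33
Reading off the sum of column 'reorder_plus_5', we get 104.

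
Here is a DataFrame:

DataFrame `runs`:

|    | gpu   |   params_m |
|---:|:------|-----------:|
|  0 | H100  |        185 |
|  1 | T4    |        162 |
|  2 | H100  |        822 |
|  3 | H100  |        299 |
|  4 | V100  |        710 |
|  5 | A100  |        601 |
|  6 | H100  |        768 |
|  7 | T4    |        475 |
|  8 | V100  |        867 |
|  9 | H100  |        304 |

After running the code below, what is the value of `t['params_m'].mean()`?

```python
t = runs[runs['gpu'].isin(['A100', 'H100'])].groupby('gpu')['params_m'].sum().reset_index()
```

filter rows where gpu in ['A100', 'H100']:
    gpu  params_m
0  H100       185
2  H100       822
3  H100       299
5  A100       601
6  H100       768
9  H100       304
group by gpu, sum of params_m:
gpu
A100     601
H100    2378
Name: params_m, dtype: int64
reset_index():
    gpu  params_m
0  A100       601
1  H100      2378
Hence 1489.5.

1489.5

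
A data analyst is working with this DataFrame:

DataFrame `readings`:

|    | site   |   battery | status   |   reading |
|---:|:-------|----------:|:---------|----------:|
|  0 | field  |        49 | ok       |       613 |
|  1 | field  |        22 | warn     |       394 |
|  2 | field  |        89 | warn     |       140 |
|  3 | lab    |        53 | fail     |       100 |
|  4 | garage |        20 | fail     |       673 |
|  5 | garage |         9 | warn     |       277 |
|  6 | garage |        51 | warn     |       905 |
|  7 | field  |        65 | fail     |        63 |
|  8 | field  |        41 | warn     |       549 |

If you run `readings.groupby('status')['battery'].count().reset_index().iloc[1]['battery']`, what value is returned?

group by status, count of battery:
status
fail    3
ok      1
warn    5
Name: battery, dtype: int64
reset_index():
  status  battery
0   fail        3
1     ok        1
2   warn        5

1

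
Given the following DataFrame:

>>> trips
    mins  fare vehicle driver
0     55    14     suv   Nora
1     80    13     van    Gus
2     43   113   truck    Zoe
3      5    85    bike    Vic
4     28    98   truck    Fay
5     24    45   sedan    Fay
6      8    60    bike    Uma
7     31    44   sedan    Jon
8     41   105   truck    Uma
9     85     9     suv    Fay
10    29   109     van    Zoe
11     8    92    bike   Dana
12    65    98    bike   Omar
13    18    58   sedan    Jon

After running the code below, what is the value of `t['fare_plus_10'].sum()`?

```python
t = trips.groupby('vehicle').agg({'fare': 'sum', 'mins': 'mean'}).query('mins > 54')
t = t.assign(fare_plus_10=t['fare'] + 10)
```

group by vehicle: sum(fare), mean(mins):
         fare       mins
vehicle                 
bike      335  21.500000
sedan     147  24.333333
suv        23  70.000000
truck     316  37.333333
van       122  54.500000
filter rows where mins > 54:
         fare  mins
vehicle            
suv        23  70.0
van       122  54.5
add column fare_plus_10 = t['fare'] + 10:
         fare  mins  fare_plus_10
vehicle                          
suv        23  70.0            33
van       122  54.5           132
Taking the sum of column 'fare_plus_10' gives 165.

165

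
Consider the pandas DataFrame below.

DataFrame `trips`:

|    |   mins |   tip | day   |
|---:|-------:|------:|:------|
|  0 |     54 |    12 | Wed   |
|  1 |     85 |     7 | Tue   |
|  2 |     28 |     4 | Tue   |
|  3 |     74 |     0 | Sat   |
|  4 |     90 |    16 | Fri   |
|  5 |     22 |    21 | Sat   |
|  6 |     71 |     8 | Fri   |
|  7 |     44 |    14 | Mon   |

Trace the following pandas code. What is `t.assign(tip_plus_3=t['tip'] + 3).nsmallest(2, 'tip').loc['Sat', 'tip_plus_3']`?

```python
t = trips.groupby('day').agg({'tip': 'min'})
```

group by day, min of tip:
     tip
day     
Fri    8
Mon   14
Sat    0
Tue    4
Wed   12
add column tip_plus_3 = t['tip'] + 3:
     tip  tip_plus_3
day                 
Fri    8          11
Mon   14          17
Sat    0           3
Tue    4           7
Wed   12          15
take 2 rows with smallest tip:
     tip  tip_plus_3
day                 
Sat    0           3
Tue    4           7
value at row 'Sat', column 'tip_plus_3' → 3

3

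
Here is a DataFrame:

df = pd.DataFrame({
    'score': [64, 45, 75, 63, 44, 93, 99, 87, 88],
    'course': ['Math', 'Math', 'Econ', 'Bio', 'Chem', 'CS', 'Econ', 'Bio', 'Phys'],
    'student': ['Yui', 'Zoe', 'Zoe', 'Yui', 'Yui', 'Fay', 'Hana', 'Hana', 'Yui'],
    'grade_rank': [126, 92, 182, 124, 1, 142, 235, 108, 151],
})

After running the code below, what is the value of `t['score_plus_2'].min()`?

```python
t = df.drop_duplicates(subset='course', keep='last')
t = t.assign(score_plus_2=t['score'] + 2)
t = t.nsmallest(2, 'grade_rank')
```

46

drop duplicate course (keep=last):
   score course student  grade_rank
1     45   Math     Zoe          92
4     44   Chem     Yui           1
5     93     CS     Fay         142
6     99   Econ    Hana         235
7     87    Bio    Hana         108
8     88   Phys     Yui         151
add column score_plus_2 = t['score'] + 2:
   score course student  grade_rank  score_plus_2
1     45   Math     Zoe          92            47
4     44   Chem     Yui           1            46
5     93     CS     Fay         142            95
6     99   Econ    Hana         235           101
7     87    Bio    Hana         108            89
8     88   Phys     Yui         151            90
take 2 rows with smallest grade_rank:
   score course student  grade_rank  score_plus_2
4     44   Chem     Yui           1            46
1     45   Math     Zoe          92            47
Then the min of column 'score_plus_2': 46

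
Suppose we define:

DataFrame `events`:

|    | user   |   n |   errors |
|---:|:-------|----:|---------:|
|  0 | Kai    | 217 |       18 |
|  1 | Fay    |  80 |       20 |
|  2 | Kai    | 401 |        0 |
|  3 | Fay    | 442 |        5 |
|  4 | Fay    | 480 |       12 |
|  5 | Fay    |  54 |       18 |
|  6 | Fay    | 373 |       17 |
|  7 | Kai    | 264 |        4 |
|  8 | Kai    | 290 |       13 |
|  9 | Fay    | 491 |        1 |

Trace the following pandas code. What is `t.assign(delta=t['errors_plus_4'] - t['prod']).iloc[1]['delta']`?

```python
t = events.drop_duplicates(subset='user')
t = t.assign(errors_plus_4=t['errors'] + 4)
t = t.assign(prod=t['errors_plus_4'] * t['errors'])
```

drop duplicate user (keep=first):
  user    n  errors
0  Kai  217      18
1  Fay   80      20
add column errors_plus_4 = t['errors'] + 4:
  user    n  errors  errors_plus_4
0  Kai  217      18             22
1  Fay   80      20             24
add column prod = t['errors_plus_4'] * t['errors']:
  user    n  errors  errors_plus_4  prod
0  Kai  217      18             22   396
1  Fay   80      20             24   480
add column delta = t['errors_plus_4'] - t['prod']:
  user    n  errors  errors_plus_4  prod  delta
0  Kai  217      18             22   396   -374
1  Fay   80      20             24   480   -456
Hence -456.

-456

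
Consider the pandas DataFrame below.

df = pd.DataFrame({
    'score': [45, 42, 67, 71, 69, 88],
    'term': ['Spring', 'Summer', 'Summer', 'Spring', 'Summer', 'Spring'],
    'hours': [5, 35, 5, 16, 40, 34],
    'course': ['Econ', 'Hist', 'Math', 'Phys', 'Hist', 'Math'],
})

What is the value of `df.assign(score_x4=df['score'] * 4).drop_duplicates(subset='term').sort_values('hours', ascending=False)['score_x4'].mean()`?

add column score_x4 = df['score'] * 4:
   score    term  hours course  score_x4
0     45  Spring      5   Econ       180
1     42  Summer     35   Hist       168
2     67  Summer      5   Math       268
3     71  Spring     16   Phys       284
4     69  Summer     40   Hist       276
5     88  Spring     34   Math       352
drop duplicate term (keep=first):
   score    term  hours course  score_x4
0     45  Spring      5   Econ       180
1     42  Summer     35   Hist       168
sort by hours descending:
   score    term  hours course  score_x4
1     42  Summer     35   Hist       168
0     45  Spring      5   Econ       180

174.0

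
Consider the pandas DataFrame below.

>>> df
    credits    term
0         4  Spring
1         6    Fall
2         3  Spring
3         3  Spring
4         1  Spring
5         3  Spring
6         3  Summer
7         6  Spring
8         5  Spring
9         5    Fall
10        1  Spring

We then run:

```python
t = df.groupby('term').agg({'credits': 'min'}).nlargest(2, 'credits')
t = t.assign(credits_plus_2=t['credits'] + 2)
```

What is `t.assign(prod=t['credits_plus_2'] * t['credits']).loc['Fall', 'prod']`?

group by term, min of credits:
        credits
term           
Fall          5
Spring        1
Summer        3
take 2 rows with largest credits:
        credits
term           
Fall          5
Summer        3
add column credits_plus_2 = t['credits'] + 2:
        credits  credits_plus_2
term                           
Fall          5               7
Summer        3               5
add column prod = t['credits_plus_2'] * t['credits']:
        credits  credits_plus_2  prod
term                                 
Fall          5               7    35
Summer        3               5    15

35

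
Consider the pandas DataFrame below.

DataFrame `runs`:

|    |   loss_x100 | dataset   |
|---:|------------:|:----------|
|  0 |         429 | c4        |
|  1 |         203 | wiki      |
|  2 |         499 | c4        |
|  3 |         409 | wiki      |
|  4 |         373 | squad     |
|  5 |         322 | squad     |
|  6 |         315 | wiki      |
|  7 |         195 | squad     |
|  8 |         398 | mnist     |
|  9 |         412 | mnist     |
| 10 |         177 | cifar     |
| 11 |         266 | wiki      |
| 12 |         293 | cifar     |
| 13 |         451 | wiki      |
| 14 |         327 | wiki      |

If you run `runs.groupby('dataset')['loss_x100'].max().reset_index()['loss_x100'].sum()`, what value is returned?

group by dataset, max of loss_x100:
dataset
c4       499
cifar    293
mnist    412
squad    373
wiki     451
Name: loss_x100, dtype: int64
reset_index():
  dataset  loss_x100
0      c4        499
1   cifar        293
2   mnist        412
3   squad        373
4    wiki        451
Reading off the sum of column 'loss_x100', we get 2028.

2028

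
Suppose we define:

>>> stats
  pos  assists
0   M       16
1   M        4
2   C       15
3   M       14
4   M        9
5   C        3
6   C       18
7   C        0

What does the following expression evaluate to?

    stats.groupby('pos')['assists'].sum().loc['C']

36

group by pos, sum of assists:
pos
C    36
M    43
Name: assists, dtype: int64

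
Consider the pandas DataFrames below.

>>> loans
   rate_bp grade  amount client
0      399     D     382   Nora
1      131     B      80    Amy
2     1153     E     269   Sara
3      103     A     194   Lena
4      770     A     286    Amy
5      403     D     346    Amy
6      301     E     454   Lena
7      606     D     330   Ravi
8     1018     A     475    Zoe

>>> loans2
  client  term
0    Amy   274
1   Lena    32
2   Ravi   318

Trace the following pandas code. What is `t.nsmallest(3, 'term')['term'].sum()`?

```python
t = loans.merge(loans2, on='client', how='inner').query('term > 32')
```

822

merge on 'client' (how='inner') → 6 rows:
   rate_bp grade  amount client  term
0      131     B      80    Amy   274
1      103     A     194   Lena    32
2      770     A     286    Amy   274
3      403     D     346    Amy   274
4      301     E     454   Lena    32
5      606     D     330   Ravi   318
filter rows where term > 32:
   rate_bp grade  amount client  term
0      131     B      80    Amy   274
2      770     A     286    Amy   274
3      403     D     346    Amy   274
5      606     D     330   Ravi   318
take 3 rows with smallest term:
   rate_bp grade  amount client  term
0      131     B      80    Amy   274
2      770     A     286    Amy   274
3      403     D     346    Amy   274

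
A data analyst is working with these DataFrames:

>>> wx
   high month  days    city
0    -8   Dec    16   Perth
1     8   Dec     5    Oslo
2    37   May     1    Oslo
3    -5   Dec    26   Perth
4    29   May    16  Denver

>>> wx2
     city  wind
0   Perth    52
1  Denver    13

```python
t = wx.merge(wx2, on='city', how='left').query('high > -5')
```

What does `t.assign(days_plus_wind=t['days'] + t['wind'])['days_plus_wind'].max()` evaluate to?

merge on 'city' (how='left') → 5 rows:
   high month  days    city  wind
0    -8   Dec    16   Perth  52.0
1     8   Dec     5    Oslo   NaN
2    37   May     1    Oslo   NaN
3    -5   Dec    26   Perth  52.0
4    29   May    16  Denver  13.0
filter rows where high > -5:
   high month  days    city  wind
1     8   Dec     5    Oslo   NaN
2    37   May     1    Oslo   NaN
4    29   May    16  Denver  13.0
add column days_plus_wind = t['days'] + t['wind']:
   high month  days    city  wind  days_plus_wind
1     8   Dec     5    Oslo   NaN             NaN
2    37   May     1    Oslo   NaN             NaN
4    29   May    16  Denver  13.0            29.0
The max of column 'days_plus_wind' is 29.0.

29.0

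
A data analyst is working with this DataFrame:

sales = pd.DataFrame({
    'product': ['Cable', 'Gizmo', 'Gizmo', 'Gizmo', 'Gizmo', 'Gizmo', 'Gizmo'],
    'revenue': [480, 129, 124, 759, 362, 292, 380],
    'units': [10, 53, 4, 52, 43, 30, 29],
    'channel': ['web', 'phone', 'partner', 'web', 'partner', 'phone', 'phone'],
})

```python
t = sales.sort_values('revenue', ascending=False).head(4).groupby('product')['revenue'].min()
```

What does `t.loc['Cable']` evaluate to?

sort by revenue descending:
  product  revenue  units  channel
3   Gizmo      759     52      web
0   Cable      480     10      web
6   Gizmo      380     29    phone
4   Gizmo      362     43  partner
5   Gizmo      292     30    phone
1   Gizmo      129     53    phone
2   Gizmo      124      4  partner
take first 4 rows:
  product  revenue  units  channel
3   Gizmo      759     52      web
0   Cable      480     10      web
6   Gizmo      380     29    phone
4   Gizmo      362     43  partner
group by product, min of revenue:
product
Cable    480
Gizmo    362
Name: revenue, dtype: int64
Hence 480.

480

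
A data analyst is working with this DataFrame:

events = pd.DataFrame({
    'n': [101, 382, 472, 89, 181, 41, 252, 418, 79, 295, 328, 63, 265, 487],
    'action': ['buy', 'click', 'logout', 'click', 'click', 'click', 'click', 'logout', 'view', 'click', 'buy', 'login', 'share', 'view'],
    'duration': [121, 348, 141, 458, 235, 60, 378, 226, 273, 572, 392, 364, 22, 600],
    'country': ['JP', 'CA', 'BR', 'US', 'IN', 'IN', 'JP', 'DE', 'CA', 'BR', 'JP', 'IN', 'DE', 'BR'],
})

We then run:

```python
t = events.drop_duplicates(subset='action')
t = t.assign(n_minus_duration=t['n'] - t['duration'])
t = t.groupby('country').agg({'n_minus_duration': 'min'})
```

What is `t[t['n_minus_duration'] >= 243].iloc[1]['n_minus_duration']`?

243

drop duplicate action (keep=first):
      n  action  duration country
0   101     buy       121      JP
1   382   click       348      CA
2   472  logout       141      BR
8    79    view       273      CA
11   63   login       364      IN
12  265   share        22      DE
add column n_minus_duration = t['n'] - t['duration']:
      n  action  duration country  n_minus_duration
0   101     buy       121      JP               -20
1   382   click       348      CA                34
2   472  logout       141      BR               331
8    79    view       273      CA              -194
11   63   login       364      IN              -301
12  265   share        22      DE               243
group by country, min of n_minus_duration:
         n_minus_duration
country                  
BR                    331
CA                   -194
DE                    243
IN                   -301
JP                    -20
filter rows where n_minus_duration >= 243:
         n_minus_duration
country                  
BR                    331
DE                    243
value at position 1, column 'n_minus_duration' → 243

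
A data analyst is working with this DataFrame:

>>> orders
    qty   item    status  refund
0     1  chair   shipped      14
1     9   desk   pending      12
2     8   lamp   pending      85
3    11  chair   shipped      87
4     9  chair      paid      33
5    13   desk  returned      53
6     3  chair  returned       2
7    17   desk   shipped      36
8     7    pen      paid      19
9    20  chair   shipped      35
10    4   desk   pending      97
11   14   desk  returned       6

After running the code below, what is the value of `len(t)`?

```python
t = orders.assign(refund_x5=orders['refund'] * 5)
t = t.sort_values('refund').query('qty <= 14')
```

add column refund_x5 = orders['refund'] * 5:
    qty   item    status  refund  refund_x5
0     1  chair   shipped      14         70
1     9   desk   pending      12         60
2     8   lamp   pending      85        425
3    11  chair   shipped      87        435
4     9  chair      paid      33        165
5    13   desk  returned      53        265
6     3  chair  returned       2         10
7    17   desk   shipped      36        180
8     7    pen      paid      19         95
9    20  chair   shipped      35        175
10    4   desk   pending      97        485
11   14   desk  returned       6         30
sort by refund:
    qty   item    status  refund  refund_x5
6     3  chair  returned       2         10
11   14   desk  returned       6         30
1     9   desk   pending      12         60
0     1  chair   shipped      14         70
8     7    pen      paid      19         95
4     9  chair      paid      33        165
9    20  chair   shipped      35        175
7    17   desk   shipped      36        180
5    13   desk  returned      53        265
2     8   lamp   pending      85        425
3    11  chair   shipped      87        435
10    4   desk   pending      97        485
filter rows where qty <= 14:
    qty   item    status  refund  refund_x5
6     3  chair  returned       2         10
11   14   desk  returned       6         30
1     9   desk   pending      12         60
0     1  chair   shipped      14         70
8     7    pen      paid      19         95
4     9  chair      paid      33        165
5    13   desk  returned      53        265
2     8   lamp   pending      85        425
3    11  chair   shipped      87        435
10    4   desk   pending      97        485

10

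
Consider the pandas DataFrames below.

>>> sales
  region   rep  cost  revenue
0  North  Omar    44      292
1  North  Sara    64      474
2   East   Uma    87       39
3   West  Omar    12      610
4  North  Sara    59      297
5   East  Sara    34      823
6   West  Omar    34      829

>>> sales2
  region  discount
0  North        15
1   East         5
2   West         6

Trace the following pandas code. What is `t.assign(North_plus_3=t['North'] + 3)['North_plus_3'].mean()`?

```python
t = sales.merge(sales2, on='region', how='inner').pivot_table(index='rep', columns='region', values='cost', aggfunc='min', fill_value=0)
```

37.3333333333

merge on 'region' (how='inner') → 7 rows:
  region   rep  cost  revenue  discount
0  North  Omar    44      292        15
1  North  Sara    64      474        15
2   East   Uma    87       39         5
3   West  Omar    12      610         6
4  North  Sara    59      297        15
5   East  Sara    34      823         5
6   West  Omar    34      829         6
pivot: rows=rep, cols=region, min(cost):
region  East  North  West
rep                      
Omar       0     44    12
Sara      34     59     0
Uma       87      0     0
add column North_plus_3 = t['North'] + 3:
region  East  North  West  North_plus_3
rep                                    
Omar       0     44    12            47
Sara      34     59     0            62
Uma       87      0     0             3
Taking the mean of column 'North_plus_3' gives 37.3333333333.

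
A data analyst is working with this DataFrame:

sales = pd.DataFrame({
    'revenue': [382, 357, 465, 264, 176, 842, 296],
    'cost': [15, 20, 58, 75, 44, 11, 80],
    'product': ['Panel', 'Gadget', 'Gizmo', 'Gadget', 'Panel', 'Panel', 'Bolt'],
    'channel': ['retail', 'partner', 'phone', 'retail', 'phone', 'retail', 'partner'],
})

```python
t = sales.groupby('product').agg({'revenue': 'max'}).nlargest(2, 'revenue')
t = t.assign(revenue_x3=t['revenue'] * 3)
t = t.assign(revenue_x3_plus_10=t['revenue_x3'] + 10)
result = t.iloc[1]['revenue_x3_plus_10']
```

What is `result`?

1405

group by product, max of revenue:
         revenue
product         
Bolt         296
Gadget       357
Gizmo        465
Panel        842
take 2 rows with largest revenue:
         revenue
product         
Panel        842
Gizmo        465
add column revenue_x3 = t['revenue'] * 3:
         revenue  revenue_x3
product                     
Panel        842        2526
Gizmo        465        1395
add column revenue_x3_plus_10 = t['revenue_x3'] + 10:
         revenue  revenue_x3  revenue_x3_plus_10
product                                         
Panel        842        2526                2536
Gizmo        465        1395                1405
Then the value at position 1, column 'revenue_x3_plus_10': 1405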